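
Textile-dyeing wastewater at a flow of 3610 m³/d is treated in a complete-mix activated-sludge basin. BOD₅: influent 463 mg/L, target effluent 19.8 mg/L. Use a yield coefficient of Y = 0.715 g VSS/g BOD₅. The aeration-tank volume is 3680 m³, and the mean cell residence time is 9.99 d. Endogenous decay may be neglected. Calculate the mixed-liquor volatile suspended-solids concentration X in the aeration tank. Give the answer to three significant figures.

From V·X = Y·Q·(S₀ − S)·θ_c (decay neglected): X = 0.715 × 3610 × (463 − 19.8) × 9.99 / 3680 = 3105 mg/L.

X ≈ 3110 mg/L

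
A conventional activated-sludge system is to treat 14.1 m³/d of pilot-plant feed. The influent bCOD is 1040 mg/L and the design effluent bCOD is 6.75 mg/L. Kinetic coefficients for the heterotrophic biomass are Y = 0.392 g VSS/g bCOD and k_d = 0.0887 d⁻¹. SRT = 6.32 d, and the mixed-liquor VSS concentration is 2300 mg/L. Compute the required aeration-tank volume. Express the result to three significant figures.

Rearranging the biomass balance for a CMAS with decay, V = Y·Q·ΔS·θ_c / [X·(1+k_d θ_c)] = 0.392 × 14.1 × (1040 − 6.75) × 6.32 / [2300 × (1 + 0.0887 × 6.32)] = 3.61×10^4 / 3589 = 10.06 m³.

V ≈ 10.1 m³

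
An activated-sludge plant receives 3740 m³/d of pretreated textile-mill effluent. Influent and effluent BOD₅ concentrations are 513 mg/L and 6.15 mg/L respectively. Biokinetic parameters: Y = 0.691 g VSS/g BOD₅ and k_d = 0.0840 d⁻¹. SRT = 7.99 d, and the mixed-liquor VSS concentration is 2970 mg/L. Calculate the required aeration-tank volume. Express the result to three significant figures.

V ≈ 2110 m³

From the SRT design equation V = Y Q (S₀−S) θ_c / [X (1 + k_d θ_c)] = 0.691 × 3740 × (513 − 6.15) × 7.99 / [2970 × (1 + 0.0840 × 7.99)] = 1.05×10^7 / 4963 = 2109 m³.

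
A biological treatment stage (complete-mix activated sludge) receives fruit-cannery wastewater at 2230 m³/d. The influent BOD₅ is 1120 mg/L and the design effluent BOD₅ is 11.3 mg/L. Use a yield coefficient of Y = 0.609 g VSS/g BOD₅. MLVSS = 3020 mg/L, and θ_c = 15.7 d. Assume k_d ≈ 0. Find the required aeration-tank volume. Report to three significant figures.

V·X = Y·Q·ΔS·θ_c gives V = 0.609 × 2230 × (1120 − 11.3) × 15.7 / 3020 = 7828 m³.

V ≈ 7830 m³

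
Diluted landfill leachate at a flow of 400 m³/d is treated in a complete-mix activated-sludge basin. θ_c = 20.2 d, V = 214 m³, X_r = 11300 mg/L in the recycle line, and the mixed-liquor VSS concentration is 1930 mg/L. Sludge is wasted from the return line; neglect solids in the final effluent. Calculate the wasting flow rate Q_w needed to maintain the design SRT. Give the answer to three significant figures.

Q_w = (V·X)/(θ_c X_r) = 214.0 × 1930 / (20.2 × 11300) = 1.809 m³/d.

Q_w ≈ 1.81 m³/d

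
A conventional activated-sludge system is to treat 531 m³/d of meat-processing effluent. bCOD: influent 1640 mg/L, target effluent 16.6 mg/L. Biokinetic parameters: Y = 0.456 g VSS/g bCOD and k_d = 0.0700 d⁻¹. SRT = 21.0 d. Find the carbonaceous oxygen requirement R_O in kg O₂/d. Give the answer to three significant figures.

R_O ≈ 636 kg O₂/d

Correct the yield for decay: Y_obs = Y/(1 + k_d θ_c) = 0.456 / (1 + 0.0700 × 21.0) = 0.456 / 2.470 = 0.1846.
Mass of bCOD removed per day: Q(S₀ − S) = 531 × 1623 g/m³ = 862.0 kg/d.
Net sludge production P_X = 0.1846 × 862.0 = 159.1 kg VSS/d.
R_O = Q·ΔS − 1.42 P_X = 862.0 − 226.0 = 636.0 kg O₂/d.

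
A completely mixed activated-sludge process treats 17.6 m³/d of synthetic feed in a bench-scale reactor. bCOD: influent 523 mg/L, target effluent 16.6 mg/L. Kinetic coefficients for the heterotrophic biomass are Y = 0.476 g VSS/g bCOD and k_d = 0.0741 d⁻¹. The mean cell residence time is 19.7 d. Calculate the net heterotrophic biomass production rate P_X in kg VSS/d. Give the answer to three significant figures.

The observed yield is Y_obs = Y/(1 + k_d·θ_c) = 0.476 / (1 + 0.0741 × 19.7) = 0.476 / 2.460 = 0.1935 g VSS per g bCOD removed.
Q·(S₀ − S) = 17.6 × (523 − 16.6) × 10⁻³ = 8.913 kg/d removed.
Biomass produced: P_X = Y_obs·Q·ΔS = 0.1935 × 8.913 ≈ 1.725 kg VSS/d.

P_X ≈ 1.72 kg VSS/d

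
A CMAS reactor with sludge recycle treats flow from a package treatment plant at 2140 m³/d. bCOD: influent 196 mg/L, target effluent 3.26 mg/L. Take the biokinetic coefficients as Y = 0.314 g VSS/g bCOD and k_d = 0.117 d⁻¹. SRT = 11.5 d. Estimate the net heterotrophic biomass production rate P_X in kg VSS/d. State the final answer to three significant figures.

P_X ≈ 55.2 kg VSS/d

Y_obs = Y / (1 + k_d θ_c) = 0.314 / (1 + 0.117 × 11.5) = 0.314 / 2.346 = 0.1339.
Mass of bCOD removed per day: Q(S₀ − S) = 2140 × 192.7 g/m³ = 412.5 kg/d.
Biomass produced: P_X = Y_obs·Q·ΔS = 0.1339 × 412.5 ≈ 55.22 kg VSS/d.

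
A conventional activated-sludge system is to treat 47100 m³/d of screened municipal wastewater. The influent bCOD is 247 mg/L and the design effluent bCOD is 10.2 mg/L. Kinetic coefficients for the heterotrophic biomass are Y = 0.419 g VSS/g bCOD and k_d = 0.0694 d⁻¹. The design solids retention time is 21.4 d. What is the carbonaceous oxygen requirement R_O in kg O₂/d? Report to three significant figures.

R_O ≈ 8480 kg O₂/d

Correct the yield for decay: Y_obs = Y/(1 + k_d θ_c) = 0.419 / (1 + 0.0694 × 21.4) = 0.419 / 2.485 = 0.1686.
ΔS = 247 − 10.2 = 236.8 mg/L, so the substrate removal rate is 47100 × 236.8/1000 = 11153 kg bCOD/d.
P_X = Y_obs·Q·(S₀ − S) = 0.1686 × 11153 = 1880 kg VSS/d.
R_O = Q·ΔS − 1.42 P_X = 11153 − 2670 = 8483 kg O₂/d.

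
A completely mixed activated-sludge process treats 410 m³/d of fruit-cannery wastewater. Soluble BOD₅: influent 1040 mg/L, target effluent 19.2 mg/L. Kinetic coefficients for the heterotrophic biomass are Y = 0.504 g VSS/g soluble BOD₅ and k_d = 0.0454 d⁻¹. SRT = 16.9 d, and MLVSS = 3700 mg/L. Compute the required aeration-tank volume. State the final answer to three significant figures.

V ≈ 545 m³

Steady-state biomass mass balance: V·X·(1 + k_d·θ_c) = Y·Q·(S₀ − S)·θ_c, so V = 0.504 × 410 × (1040 − 19.2) × 16.9 / [3700 × (1 + 0.0454 × 16.9)] = 3.56×10^6 / 6539 = 545.2 m³.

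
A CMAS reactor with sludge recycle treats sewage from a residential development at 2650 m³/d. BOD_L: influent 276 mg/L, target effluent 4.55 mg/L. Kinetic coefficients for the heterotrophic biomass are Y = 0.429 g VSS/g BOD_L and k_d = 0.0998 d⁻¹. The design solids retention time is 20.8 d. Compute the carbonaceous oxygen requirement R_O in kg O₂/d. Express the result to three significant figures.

R_O ≈ 577 kg O₂/d

The observed yield is Y_obs = Y/(1 + k_d·θ_c) = 0.429 / (1 + 0.0998 × 20.8) = 0.429 / 3.076 = 0.1395 g VSS per g BOD_L removed.
Q·(S₀ − S) = 2650 × (276 − 4.55) × 10⁻³ = 719.3 kg/d removed.
Biomass synthesised: P_X = Y_obs × 719.3 = 100.3 kg VSS/d.
R_O = Q·ΔS − 1.42 P_X = 719.3 − 142.5 = 576.9 kg O₂/d.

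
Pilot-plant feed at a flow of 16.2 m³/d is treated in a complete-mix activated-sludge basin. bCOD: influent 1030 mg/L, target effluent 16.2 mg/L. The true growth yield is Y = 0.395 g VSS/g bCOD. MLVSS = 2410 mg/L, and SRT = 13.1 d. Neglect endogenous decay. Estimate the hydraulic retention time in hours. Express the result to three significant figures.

τ ≈ 52.2 h

With k_d = 0 the design equation reduces to V = Y Q (S₀−S) θ_c / X = 0.395 × 16.2 × (1030 − 16.2) × 13.1 / 2410 = 35.26 m³.
Hydraulic retention time τ = V/Q = 35.26 / 16.2 = 2.177 d = 52.24 h.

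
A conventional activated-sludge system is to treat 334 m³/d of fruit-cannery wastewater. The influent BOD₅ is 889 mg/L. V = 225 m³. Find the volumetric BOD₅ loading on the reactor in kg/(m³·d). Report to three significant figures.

L_v ≈ 1.32 kg BOD₅/(m³·d)

L_v = Q S₀ / V = 334 × 889 × 10⁻³ / 225.0 = 1.320 kg/(m³·d).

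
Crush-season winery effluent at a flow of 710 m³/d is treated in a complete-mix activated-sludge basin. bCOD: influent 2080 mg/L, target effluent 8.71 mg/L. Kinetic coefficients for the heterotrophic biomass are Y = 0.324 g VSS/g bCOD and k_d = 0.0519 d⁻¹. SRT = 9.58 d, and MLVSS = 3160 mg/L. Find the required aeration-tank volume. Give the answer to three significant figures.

V ≈ 965 m³

From the SRT design equation V = Y Q (S₀−S) θ_c / [X (1 + k_d θ_c)] = 0.324 × 710 × (2080 − 8.71) × 9.58 / [3160 × (1 + 0.0519 × 9.58)] = 4.56×10^6 / 4731 = 964.8 m³.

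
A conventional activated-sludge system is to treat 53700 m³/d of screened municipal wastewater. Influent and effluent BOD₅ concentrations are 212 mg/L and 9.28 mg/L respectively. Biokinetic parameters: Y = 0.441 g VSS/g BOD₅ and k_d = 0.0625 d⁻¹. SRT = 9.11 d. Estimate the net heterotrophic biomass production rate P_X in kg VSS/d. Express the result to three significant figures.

P_X ≈ 3060 kg VSS/d

Observed yield with endogenous decay: Y_obs = Y / (1 + k_d·θ_c) = 0.441 / (1 + 0.0625 × 9.11) = 0.441 / 1.569 = 0.2810 g VSS/g BOD₅.
Mass of BOD₅ removed per day: Q(S₀ − S) = 53700 × 202.7 g/m³ = 10886 kg/d.
So the net sludge growth is P_X = 0.2810 × 10886 = 3059 kg VSS/d.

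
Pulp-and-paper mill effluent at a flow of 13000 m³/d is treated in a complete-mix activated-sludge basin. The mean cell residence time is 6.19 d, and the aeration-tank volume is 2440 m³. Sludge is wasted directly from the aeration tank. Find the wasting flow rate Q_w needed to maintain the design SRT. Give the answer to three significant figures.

With mixed-liquor wasting, θ_c = V/Q_w, so Q_w = V/θ_c = 2440/6.19 = 394.2 m³/d.

Q_w ≈ 394 m³/d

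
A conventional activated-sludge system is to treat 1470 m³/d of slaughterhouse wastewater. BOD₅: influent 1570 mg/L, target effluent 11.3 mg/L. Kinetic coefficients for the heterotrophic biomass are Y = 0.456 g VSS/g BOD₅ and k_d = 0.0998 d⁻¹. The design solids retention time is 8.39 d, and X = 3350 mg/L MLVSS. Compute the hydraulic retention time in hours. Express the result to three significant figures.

τ ≈ 23.3 h

From the SRT design equation V = Y Q (S₀−S) θ_c / [X (1 + k_d θ_c)] = 0.456 × 1470 × (1570 − 11.3) × 8.39 / [3350 × (1 + 0.0998 × 8.39)] = 8.77×10^6 / 6155 = 1424 m³.
τ = V/Q = 1424/1470 = 0.9689 d, or 23.25 h.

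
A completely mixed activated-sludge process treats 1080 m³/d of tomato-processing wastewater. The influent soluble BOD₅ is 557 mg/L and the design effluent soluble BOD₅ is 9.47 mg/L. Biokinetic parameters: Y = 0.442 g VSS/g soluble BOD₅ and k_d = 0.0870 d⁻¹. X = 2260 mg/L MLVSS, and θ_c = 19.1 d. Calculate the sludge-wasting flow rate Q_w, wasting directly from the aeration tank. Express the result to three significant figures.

Q_w ≈ 43.4 m³/d

Rearranging the biomass balance for a CMAS with decay, V = Y·Q·ΔS·θ_c / [X·(1+k_d θ_c)] = 0.442 × 1080 × (557 − 9.47) × 19.1 / [2260 × (1 + 0.0870 × 19.1)] = 4.99×10^6 / 6015 = 829.9 m³.
With mixed-liquor wasting, θ_c = V/Q_w, so Q_w = V/θ_c = 829.9/19.1 = 43.45 m³/d.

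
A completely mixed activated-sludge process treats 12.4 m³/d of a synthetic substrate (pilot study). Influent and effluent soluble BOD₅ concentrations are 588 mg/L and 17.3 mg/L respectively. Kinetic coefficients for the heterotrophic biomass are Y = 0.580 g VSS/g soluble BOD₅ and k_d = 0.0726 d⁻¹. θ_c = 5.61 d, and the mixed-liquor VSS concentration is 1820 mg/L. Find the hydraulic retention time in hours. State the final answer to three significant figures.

From the SRT design equation V = Y Q (S₀−S) θ_c / [X (1 + k_d θ_c)] = 0.580 × 12.4 × (588 − 17.3) × 5.61 / [1820 × (1 + 0.0726 × 5.61)] = 2.3×10^4 / 2561 = 8.990 m³.
Hydraulic retention time τ = V/Q = 8.990 / 12.4 = 0.7250 d = 17.40 h.

τ ≈ 17.4 h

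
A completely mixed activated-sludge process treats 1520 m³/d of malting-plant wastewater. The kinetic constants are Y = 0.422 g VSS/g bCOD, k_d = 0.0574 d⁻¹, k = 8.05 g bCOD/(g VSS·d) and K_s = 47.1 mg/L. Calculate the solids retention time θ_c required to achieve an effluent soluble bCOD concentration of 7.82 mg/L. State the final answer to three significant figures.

Specific growth rate at S = 7.82 mg/L: μ = YkS/(K_s+S) = 0.422·8.05·7.82/(47.1+7.82) = 0.4837 d⁻¹.
θ_c = 1/(μ − k_d) = 1/(0.4837 − 0.0574) = 1/0.4263 = 2.346 d.

θ_c ≈ 2.35 d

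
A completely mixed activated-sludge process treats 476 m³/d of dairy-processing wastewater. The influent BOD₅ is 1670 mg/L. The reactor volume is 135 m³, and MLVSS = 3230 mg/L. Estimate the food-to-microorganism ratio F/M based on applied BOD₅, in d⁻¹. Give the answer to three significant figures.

F/M ≈ 1.82 d⁻¹

F/M = Q·S₀ / (V·X) = 476 × 1670 / (135.0 × 3230) = 1.823 g BOD₅·(g VSS·d)⁻¹.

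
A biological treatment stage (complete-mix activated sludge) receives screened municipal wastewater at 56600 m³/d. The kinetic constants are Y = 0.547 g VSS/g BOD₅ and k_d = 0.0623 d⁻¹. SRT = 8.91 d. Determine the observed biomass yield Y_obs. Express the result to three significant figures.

Y_obs ≈ 0.352 g VSS/g BOD₅

The observed yield is Y_obs = Y/(1 + k_d·θ_c) = 0.547 / (1 + 0.0623 × 8.91) = 0.547 / 1.555 = 0.3517 g VSS per g BOD₅ removed.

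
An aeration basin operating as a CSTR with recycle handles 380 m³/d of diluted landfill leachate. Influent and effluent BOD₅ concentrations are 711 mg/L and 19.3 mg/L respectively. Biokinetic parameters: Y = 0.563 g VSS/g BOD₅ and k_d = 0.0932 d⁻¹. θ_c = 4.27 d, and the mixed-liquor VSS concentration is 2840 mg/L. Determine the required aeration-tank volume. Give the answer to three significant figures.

V ≈ 159 m³

Steady-state biomass mass balance: V·X·(1 + k_d·θ_c) = Y·Q·(S₀ − S)·θ_c, so V = 0.563 × 380 × (711 − 19.3) × 4.27 / [2840 × (1 + 0.0932 × 4.27)] = 6.32×10^5 / 3970 = 159.2 m³.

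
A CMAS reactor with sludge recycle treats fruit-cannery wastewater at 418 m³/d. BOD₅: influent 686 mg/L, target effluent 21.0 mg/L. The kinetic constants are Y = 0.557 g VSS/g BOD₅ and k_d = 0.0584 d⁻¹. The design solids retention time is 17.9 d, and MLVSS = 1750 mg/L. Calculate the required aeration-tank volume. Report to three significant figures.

Steady-state biomass mass balance: V·X·(1 + k_d·θ_c) = Y·Q·(S₀ − S)·θ_c, so V = 0.557 × 418 × (686 − 21.0) × 17.9 / [1750 × (1 + 0.0584 × 17.9)] = 2.77×10^6 / 3579 = 774.3 m³.

V ≈ 774 m³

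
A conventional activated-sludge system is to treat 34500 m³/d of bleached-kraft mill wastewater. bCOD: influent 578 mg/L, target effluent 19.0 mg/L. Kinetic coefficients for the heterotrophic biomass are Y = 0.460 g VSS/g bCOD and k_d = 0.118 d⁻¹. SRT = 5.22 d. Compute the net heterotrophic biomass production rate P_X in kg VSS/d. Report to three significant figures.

P_X ≈ 5490 kg VSS/d

Correct the yield for decay: Y_obs = Y/(1 + k_d θ_c) = 0.460 / (1 + 0.118 × 5.22) = 0.460 / 1.616 = 0.2847.
Mass of bCOD removed per day: Q(S₀ − S) = 34500 × 559.0 g/m³ = 19286 kg/d.
Net biomass production P_X = Y_obs × Q·(S₀ − S) = 0.2847 × 19286 = 5490 kg VSS/d.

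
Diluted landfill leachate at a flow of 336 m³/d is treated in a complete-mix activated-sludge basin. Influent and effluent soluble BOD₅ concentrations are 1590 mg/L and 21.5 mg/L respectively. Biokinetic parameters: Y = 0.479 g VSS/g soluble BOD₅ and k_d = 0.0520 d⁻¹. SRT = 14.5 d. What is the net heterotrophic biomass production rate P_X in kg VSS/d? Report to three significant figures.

P_X ≈ 144 kg VSS/d

Y_obs = Y / (1 + k_d θ_c) = 0.479 / (1 + 0.0520 × 14.5) = 0.479 / 1.754 = 0.2731.
Mass of soluble BOD₅ removed per day: Q(S₀ − S) = 336 × 1568 g/m³ = 527.0 kg/d.
Net biomass production P_X = Y_obs × Q·(S₀ − S) = 0.2731 × 527.0 = 143.9 kg VSS/d.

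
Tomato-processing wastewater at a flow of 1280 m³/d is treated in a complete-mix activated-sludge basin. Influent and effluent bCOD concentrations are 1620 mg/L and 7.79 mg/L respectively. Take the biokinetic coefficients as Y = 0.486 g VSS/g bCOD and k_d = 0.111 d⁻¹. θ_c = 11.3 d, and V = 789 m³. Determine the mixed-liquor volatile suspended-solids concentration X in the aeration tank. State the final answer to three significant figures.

X ≈ 6370 mg/L

From V·X·(1 + k_d·θ_c) = Y·Q·(S₀ − S)·θ_c: X = 0.486 × 1280 × (1620 − 7.79) × 11.3 / [789 × (1 + 0.111 × 11.3)] = 6372 mg/L.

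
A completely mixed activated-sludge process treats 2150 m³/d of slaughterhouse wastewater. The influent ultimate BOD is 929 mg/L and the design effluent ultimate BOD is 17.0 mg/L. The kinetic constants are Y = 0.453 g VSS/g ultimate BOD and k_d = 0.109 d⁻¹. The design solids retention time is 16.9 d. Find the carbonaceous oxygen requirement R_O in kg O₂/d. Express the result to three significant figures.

R_O ≈ 1520 kg O₂/d

The observed yield is Y_obs = Y/(1 + k_d·θ_c) = 0.453 / (1 + 0.109 × 16.9) = 0.453 / 2.842 = 0.1594 g VSS per g ultimate BOD removed.
Mass of ultimate BOD removed per day: Q(S₀ − S) = 2150 × 912.0 g/m³ = 1961 kg/d.
Biomass synthesised: P_X = Y_obs × 1961 = 312.5 kg VSS/d.
R_O = Q·(S₀ − S) − 1.42·P_X = 1961 − 1.42 × 312.5 = 1517 kg O₂/d.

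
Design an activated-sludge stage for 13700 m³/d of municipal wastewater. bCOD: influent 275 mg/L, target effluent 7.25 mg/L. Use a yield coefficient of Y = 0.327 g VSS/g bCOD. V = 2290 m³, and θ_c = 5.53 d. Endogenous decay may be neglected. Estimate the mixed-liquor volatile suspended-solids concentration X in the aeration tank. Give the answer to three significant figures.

X = Y·Q·ΔS·θ_c / V = 0.327 × 13700 × (275 − 7.25) × 5.53 / 2290 = 2897 mg/L.

X ≈ 2900 mg/L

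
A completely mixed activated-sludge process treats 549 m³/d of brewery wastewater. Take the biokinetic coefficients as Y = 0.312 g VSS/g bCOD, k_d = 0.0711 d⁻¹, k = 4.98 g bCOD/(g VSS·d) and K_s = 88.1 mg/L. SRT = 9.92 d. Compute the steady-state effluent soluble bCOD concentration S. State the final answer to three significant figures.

S ≈ 11.0 mg/L

From the Monod/SRT balance for a CMAS, S = K_s·(1+k_d θ_c)/[θ_c·(Y k − k_d) − 1] = 88.1 × (1 + 0.0711 × 9.92) / [9.92 × (0.312 × 4.98 − 0.0711) − 1] = 150.2 / 13.71 = 10.96 mg/L.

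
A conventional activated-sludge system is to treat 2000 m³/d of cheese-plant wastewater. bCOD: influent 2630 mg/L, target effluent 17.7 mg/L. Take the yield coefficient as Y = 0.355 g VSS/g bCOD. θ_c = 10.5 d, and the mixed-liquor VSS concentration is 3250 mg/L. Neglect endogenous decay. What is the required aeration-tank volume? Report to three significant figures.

V·X = Y·Q·ΔS·θ_c gives V = 0.355 × 2000 × (2630 − 17.7) × 10.5 / 3250 = 5992 m³.

V ≈ 5990 m³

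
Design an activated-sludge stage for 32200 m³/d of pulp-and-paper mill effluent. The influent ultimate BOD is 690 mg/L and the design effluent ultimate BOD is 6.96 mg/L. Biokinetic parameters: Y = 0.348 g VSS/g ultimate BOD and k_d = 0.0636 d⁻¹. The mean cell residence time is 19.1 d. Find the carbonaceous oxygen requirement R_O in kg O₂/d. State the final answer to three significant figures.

Observed yield with endogenous decay: Y_obs = Y / (1 + k_d·θ_c) = 0.348 / (1 + 0.0636 × 19.1) = 0.348 / 2.215 = 0.1571 g VSS/g ultimate BOD.
ΔS = 690 − 6.96 = 683.0 mg/L, so the substrate removal rate is 32200 × 683.0/1000 = 21994 kg ultimate BOD/d.
Net sludge production P_X = 0.1571 × 21994 = 3456 kg VSS/d.
R_O = Q·(S₀ − S) − 1.42·P_X = 21994 − 1.42 × 3456 = 17087 kg O₂/d.

R_O ≈ 17100 kg O₂/d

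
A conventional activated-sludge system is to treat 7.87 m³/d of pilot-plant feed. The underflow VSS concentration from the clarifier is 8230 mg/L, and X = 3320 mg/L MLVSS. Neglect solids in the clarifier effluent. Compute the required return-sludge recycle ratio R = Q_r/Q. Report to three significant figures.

R ≈ 0.676

Solids balance on the clarifier gives (1+R)X = R·X_r, so R = X/(X_r − X) = 3320 / (8230 − 3320) = 0.6762.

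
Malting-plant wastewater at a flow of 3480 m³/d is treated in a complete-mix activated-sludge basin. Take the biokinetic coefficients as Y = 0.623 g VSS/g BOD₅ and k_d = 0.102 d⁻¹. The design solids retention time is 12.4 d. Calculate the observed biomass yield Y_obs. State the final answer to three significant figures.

Y_obs ≈ 0.275 g VSS/g BOD₅

Correct the yield for decay: Y_obs = Y/(1 + k_d θ_c) = 0.623 / (1 + 0.102 × 12.4) = 0.623 / 2.265 = 0.2751.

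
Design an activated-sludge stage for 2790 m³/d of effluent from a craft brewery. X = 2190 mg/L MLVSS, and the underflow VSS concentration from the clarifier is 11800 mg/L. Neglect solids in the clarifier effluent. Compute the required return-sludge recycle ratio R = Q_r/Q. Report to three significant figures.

R ≈ 0.228

R = Q_r/Q = X/(X_r − X) = 2190 / (11800 − 2190) = 0.2279.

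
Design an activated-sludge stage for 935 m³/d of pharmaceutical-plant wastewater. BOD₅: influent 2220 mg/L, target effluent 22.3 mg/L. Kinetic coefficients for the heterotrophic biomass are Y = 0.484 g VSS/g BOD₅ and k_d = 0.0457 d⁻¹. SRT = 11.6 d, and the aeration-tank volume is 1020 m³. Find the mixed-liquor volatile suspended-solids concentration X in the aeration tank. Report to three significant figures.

X ≈ 7390 mg/L

X = Y·Q·ΔS·θ_c / [V·(1 + k_d θ_c)] = 0.484 × 935 × (2220 − 22.3) × 11.6 / [1020 × (1 + 0.0457 × 11.6)] = 7392 mg/L.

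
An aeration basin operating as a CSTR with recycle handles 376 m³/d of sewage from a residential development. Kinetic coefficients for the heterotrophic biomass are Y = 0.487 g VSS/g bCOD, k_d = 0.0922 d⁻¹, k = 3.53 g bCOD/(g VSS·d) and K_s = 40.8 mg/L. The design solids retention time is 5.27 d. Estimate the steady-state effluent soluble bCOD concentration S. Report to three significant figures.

Effluent substrate depends only on kinetics and SRT: S = K_s(1 + k_d θ_c) / [θ_c(Yk − k_d) − 1] = 40.8 × (1 + 0.0922 × 5.27) / [5.27 × (0.487 × 3.53 − 0.0922) − 1] = 60.62 / 7.574 = 8.004 mg/L.

S ≈ 8.00 mg/L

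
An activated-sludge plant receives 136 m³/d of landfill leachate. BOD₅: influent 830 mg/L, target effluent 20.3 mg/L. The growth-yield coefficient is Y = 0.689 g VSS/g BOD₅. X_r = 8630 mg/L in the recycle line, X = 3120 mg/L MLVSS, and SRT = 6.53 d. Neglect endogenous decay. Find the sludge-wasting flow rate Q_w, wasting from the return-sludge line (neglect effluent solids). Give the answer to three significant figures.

With k_d = 0 the design equation reduces to V = Y Q (S₀−S) θ_c / X = 0.689 × 136 × (830 − 20.3) × 6.53 / 3120 = 158.8 m³.
θ_c = V·X/(Q_w·X_r) when wasting from the recycle, so Q_w = V·X/(θ_c·X_r) = 158.8 × 3120 / (6.53 × 8630) = 8.792 m³/d.

Q_w ≈ 8.79 m³/d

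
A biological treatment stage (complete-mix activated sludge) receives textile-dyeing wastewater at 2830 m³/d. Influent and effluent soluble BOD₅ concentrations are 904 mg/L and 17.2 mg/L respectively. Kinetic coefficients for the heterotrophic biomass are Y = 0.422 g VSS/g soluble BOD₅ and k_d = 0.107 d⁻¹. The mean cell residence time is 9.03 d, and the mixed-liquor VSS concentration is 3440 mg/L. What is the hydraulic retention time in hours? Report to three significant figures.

τ ≈ 12.0 h

From the SRT design equation V = Y Q (S₀−S) θ_c / [X (1 + k_d θ_c)] = 0.422 × 2830 × (904 − 17.2) × 9.03 / [3440 × (1 + 0.107 × 9.03)] = 9.56×10^6 / 6764 = 1414 m³.
HRT = V/Q = 1414 m³ / 2830 m³·d⁻¹ = 0.4996 d × 24 = 11.99 h.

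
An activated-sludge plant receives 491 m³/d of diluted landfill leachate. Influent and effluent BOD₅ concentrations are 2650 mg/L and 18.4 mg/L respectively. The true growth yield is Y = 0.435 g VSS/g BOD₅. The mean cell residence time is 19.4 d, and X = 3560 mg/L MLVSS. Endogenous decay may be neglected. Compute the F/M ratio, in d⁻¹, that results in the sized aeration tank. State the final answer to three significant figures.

With k_d = 0 the design equation reduces to V = Y Q (S₀−S) θ_c / X = 0.435 × 491 × (2650 − 18.4) × 19.4 / 3560 = 3063 m³.
F/M = applied load / biomass = Q·S₀/(V·X) = 491 × 2650 / (3063 × 3560) = 0.1193 d⁻¹.

F/M ≈ 0.119 d⁻¹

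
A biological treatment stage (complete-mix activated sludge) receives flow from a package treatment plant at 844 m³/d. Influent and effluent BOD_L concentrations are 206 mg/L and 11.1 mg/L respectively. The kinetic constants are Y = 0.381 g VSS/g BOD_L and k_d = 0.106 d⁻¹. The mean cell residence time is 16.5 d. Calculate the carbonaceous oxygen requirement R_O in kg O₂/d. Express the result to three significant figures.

R_O ≈ 132 kg O₂/d

Observed yield with endogenous decay: Y_obs = Y / (1 + k_d·θ_c) = 0.381 / (1 + 0.106 × 16.5) = 0.381 / 2.749 = 0.1386 g VSS/g BOD_L.
ΔS = 206 − 11.1 = 194.9 mg/L, so the substrate removal rate is 844 × 194.9/1000 = 164.5 kg BOD_L/d.
P_X = Y_obs·Q·(S₀ − S) = 0.1386 × 164.5 = 22.80 kg VSS/d.
Carbonaceous O₂ demand = substrate oxidised − cell-mass equivalent = 164.5 − 1.42 × 22.80 = 132.1 kg O₂/d.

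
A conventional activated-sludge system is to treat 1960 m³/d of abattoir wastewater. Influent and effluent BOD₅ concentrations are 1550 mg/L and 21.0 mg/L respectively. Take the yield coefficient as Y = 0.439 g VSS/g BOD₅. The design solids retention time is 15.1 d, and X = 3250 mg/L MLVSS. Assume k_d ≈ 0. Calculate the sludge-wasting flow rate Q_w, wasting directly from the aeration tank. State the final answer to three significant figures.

With k_d = 0 the design equation reduces to V = Y Q (S₀−S) θ_c / X = 0.439 × 1960 × (1550 − 21.0) × 15.1 / 3250 = 6113 m³.
With mixed-liquor wasting, θ_c = V/Q_w, so Q_w = V/θ_c = 6113/15.1 = 404.8 m³/d.

Q_w ≈ 405 m³/d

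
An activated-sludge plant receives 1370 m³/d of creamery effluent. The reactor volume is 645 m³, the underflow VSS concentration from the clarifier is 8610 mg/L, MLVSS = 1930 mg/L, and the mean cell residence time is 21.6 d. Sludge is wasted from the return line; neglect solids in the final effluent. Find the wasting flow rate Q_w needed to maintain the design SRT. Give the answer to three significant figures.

Q_w ≈ 6.69 m³/d

Wasting from the return line (neglecting effluent solids): Q_w = V·X / (θ_c·X_r) = 645.0 × 1930 / (21.6 × 8610) = 6.694 m³/d.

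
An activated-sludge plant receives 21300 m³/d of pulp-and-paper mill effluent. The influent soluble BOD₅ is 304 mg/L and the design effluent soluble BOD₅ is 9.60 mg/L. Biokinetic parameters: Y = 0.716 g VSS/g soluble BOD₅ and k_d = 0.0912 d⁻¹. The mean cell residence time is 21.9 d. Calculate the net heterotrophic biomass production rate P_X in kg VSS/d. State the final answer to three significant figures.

P_X ≈ 1500 kg VSS/d

Correct the yield for decay: Y_obs = Y/(1 + k_d θ_c) = 0.716 / (1 + 0.0912 × 21.9) = 0.716 / 2.997 = 0.2389.
Substrate removed = Q·(S₀ − S) = 21300 m³/d × (304 − 9.60) g/m³ = 6.27×10^6 g/d = 6271 kg/d.
So the net sludge growth is P_X = 0.2389 × 6271 = 1498 kg VSS/d.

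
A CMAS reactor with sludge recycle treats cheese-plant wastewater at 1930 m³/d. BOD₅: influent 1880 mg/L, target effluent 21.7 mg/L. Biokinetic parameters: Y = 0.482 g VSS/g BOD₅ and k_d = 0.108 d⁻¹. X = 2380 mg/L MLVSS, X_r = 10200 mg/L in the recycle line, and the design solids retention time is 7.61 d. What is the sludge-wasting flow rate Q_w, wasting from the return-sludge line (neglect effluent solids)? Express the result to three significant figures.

Q_w ≈ 93.0 m³/d

Rearranging the biomass balance for a CMAS with decay, V = Y·Q·ΔS·θ_c / [X·(1+k_d θ_c)] = 0.482 × 1930 × (1880 − 21.7) × 7.61 / [2380 × (1 + 0.108 × 7.61)] = 1.32×10^7 / 4336 = 3034 m³.
θ_c = V·X/(Q_w·X_r) when wasting from the recycle, so Q_w = V·X/(θ_c·X_r) = 3034 × 2380 / (7.61 × 10200) = 93.03 m³/d.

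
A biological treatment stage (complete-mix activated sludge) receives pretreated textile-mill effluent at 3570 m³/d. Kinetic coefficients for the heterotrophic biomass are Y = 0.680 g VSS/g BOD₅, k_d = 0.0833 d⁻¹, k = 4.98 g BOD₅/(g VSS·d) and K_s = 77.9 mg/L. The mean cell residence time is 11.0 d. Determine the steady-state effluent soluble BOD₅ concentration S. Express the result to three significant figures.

For a completely mixed reactor with recycle the Lawrence–McCarty relation gives S = K_s·(1 + k_d·θ_c) / [θ_c·(Y·k − k_d) − 1] = 77.9 × (1 + 0.0833 × 11.0) / [11.0 × (0.680 × 4.98 − 0.0833) − 1] = 149.3 / 35.33 = 4.225 mg/L.

S ≈ 4.22 mg/L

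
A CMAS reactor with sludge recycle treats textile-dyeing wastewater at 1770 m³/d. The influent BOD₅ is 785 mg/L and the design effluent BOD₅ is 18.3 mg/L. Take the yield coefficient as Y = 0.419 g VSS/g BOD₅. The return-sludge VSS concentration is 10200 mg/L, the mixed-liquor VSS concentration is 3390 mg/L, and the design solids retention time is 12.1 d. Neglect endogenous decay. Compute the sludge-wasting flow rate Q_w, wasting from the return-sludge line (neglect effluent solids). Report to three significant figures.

V·X = Y·Q·ΔS·θ_c gives V = 0.419 × 1770 × (785 − 18.3) × 12.1 / 3390 = 2030 m³.
Q_w = (V·X)/(θ_c X_r) = 2030 × 3390 / (12.1 × 10200) = 55.75 m³/d.

Q_w ≈ 55.7 m³/d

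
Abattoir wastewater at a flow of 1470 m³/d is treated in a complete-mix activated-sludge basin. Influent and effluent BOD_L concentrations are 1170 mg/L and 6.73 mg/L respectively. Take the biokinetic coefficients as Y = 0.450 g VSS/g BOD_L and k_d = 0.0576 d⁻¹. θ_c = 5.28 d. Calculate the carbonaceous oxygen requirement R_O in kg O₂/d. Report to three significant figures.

R_O ≈ 872 kg O₂/d

Y_obs = Y / (1 + k_d θ_c) = 0.450 / (1 + 0.0576 × 5.28) = 0.450 / 1.304 = 0.3451.
Mass of BOD_L removed per day: Q(S₀ − S) = 1470 × 1163 g/m³ = 1710 kg/d.
Net sludge production P_X = 0.3451 × 1710 = 590.1 kg VSS/d.
R_O = Q·(S₀ − S) − 1.42·P_X = 1710 − 1.42 × 590.1 = 872.1 kg O₂/d.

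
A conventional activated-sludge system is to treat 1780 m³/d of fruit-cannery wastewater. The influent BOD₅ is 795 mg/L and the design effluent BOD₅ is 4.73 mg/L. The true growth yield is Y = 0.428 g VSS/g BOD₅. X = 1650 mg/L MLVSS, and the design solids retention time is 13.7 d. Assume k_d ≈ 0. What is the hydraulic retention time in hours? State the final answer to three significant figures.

V·X = Y·Q·ΔS·θ_c gives V = 0.428 × 1780 × (795 − 4.73) × 13.7 / 1650 = 4999 m³.
HRT = V/Q = 4999 m³ / 1780 m³·d⁻¹ = 2.808 d × 24 = 67.40 h.

τ ≈ 67.4 h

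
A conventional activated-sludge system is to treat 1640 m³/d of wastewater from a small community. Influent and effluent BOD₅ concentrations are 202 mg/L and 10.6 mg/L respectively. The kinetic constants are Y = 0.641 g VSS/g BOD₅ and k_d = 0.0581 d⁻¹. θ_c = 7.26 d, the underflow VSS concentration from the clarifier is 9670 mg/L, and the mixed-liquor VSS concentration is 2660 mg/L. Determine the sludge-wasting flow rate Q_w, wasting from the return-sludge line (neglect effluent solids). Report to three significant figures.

Q_w ≈ 14.6 m³/d

Rearranging the biomass balance for a CMAS with decay, V = Y·Q·ΔS·θ_c / [X·(1+k_d θ_c)] = 0.641 × 1640 × (202 − 10.6) × 7.26 / [2660 × (1 + 0.0581 × 7.26)] = 1.46×10^6 / 3782 = 386.2 m³.
Q_w = (V·X)/(θ_c X_r) = 386.2 × 2660 / (7.26 × 9670) = 14.63 m³/d.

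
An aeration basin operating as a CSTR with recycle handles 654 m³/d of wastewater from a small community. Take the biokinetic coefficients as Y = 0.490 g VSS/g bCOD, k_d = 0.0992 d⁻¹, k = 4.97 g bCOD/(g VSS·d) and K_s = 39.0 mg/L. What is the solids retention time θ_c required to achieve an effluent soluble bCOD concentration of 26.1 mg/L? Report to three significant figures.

From 1/θ_c = Y·k·S/(K_s + S) − k_d: Y·k·S/(K_s+S) = 0.490 × 4.97 × 26.1 / (39.0 + 26.1) = 0.9764 d⁻¹.
Then 1/θ_c = μ − k_d = 0.9764 − 0.0992 = 0.8772 d⁻¹, giving θ_c = 1.140 d.

θ_c ≈ 1.14 d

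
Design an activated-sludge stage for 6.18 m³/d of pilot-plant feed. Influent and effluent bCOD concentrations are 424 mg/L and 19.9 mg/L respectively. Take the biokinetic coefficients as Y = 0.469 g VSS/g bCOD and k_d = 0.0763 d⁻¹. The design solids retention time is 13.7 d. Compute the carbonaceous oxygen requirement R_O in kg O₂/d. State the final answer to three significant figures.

Correct the yield for decay: Y_obs = Y/(1 + k_d θ_c) = 0.469 / (1 + 0.0763 × 13.7) = 0.469 / 2.045 = 0.2293.
Mass of bCOD removed per day: Q(S₀ − S) = 6.18 × 404.1 g/m³ = 2.497 kg/d.
Biomass synthesised: P_X = Y_obs × 2.497 = 0.5727 kg VSS/d.
Carbonaceous O₂ demand = substrate oxidised − cell-mass equivalent = 2.497 − 1.42 × 0.5727 = 1.684 kg O₂/d.

R_O ≈ 1.68 kg O₂/d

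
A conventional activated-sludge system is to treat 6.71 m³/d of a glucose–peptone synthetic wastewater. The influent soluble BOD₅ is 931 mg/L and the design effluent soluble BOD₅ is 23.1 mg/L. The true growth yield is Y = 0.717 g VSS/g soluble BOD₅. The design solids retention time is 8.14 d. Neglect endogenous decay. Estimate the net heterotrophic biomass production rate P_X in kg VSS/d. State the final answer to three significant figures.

No decay correction is needed, so Y_obs = Y = 0.717.
Substrate removed = Q·(S₀ − S) = 6.71 m³/d × (931 − 23.1) g/m³ = 6.09×10^3 g/d = 6.092 kg/d.
P_X = Y_obs · Q(S₀ − S) = 0.7170 × 6.092 = 4.368 kg VSS/d.

P_X ≈ 4.37 kg VSS/d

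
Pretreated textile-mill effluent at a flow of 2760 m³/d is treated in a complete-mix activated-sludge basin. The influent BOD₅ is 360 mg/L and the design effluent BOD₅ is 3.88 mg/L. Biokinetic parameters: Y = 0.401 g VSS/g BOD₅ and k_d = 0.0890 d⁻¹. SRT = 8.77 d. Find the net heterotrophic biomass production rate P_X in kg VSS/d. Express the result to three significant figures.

P_X ≈ 221 kg VSS/d

Correct the yield for decay: Y_obs = Y/(1 + k_d θ_c) = 0.401 / (1 + 0.0890 × 8.77) = 0.401 / 1.781 = 0.2252.
Substrate removed = Q·(S₀ − S) = 2760 m³/d × (360 − 3.88) g/m³ = 9.83×10^5 g/d = 982.9 kg/d.
So the net sludge growth is P_X = 0.2252 × 982.9 = 221.4 kg VSS/d.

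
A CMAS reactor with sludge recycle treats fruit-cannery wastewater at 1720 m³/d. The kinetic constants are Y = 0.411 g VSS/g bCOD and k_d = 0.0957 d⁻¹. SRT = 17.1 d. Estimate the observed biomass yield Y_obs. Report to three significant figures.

Correct the yield for decay: Y_obs = Y/(1 + k_d θ_c) = 0.411 / (1 + 0.0957 × 17.1) = 0.411 / 2.636 = 0.1559.

Y_obs ≈ 0.156 g VSS/g bCOD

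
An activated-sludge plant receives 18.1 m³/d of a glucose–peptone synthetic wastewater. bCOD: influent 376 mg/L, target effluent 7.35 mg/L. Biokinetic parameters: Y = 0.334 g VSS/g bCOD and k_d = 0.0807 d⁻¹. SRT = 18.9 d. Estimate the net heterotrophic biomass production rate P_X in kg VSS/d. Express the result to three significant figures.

Observed yield with endogenous decay: Y_obs = Y / (1 + k_d·θ_c) = 0.334 / (1 + 0.0807 × 18.9) = 0.334 / 2.525 = 0.1323 g VSS/g bCOD.
Substrate removed = Q·(S₀ − S) = 18.1 m³/d × (376 − 7.35) g/m³ = 6.67×10^3 g/d = 6.673 kg/d.
P_X = Y_obs · Q(S₀ − S) = 0.1323 × 6.673 = 0.8825 kg VSS/d.

P_X ≈ 0.883 kg VSS/d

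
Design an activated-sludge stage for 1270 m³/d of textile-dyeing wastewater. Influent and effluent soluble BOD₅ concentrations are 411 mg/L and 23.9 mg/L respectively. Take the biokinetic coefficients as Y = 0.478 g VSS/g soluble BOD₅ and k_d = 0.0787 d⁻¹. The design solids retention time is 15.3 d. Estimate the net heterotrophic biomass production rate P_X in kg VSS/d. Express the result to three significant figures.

P_X ≈ 107 kg VSS/d

The observed yield is Y_obs = Y/(1 + k_d·θ_c) = 0.478 / (1 + 0.0787 × 15.3) = 0.478 / 2.204 = 0.2169 g VSS per g soluble BOD₅ removed.
Q·(S₀ − S) = 1270 × (411 − 23.9) × 10⁻³ = 491.6 kg/d removed.
So the net sludge growth is P_X = 0.2169 × 491.6 = 106.6 kg VSS/d.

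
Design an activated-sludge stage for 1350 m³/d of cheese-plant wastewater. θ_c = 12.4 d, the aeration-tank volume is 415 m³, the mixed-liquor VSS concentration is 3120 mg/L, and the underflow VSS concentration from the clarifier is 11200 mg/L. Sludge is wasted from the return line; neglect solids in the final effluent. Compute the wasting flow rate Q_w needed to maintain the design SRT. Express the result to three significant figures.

Q_w ≈ 9.32 m³/d

Q_w = (V·X)/(θ_c X_r) = 415.0 × 3120 / (12.4 × 11200) = 9.323 m³/d.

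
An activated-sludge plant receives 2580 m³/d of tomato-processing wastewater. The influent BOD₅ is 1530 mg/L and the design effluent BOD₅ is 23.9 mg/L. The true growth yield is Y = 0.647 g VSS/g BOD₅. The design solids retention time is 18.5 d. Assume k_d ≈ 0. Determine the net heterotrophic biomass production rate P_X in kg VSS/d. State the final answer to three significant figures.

P_X ≈ 2510 kg VSS/d

No decay correction is needed, so Y_obs = Y = 0.647.
Q·(S₀ − S) = 2580 × (1530 − 23.9) × 10⁻³ = 3886 kg/d removed.
Biomass produced: P_X = Y_obs·Q·ΔS = 0.6470 × 3886 ≈ 2514 kg VSS/d.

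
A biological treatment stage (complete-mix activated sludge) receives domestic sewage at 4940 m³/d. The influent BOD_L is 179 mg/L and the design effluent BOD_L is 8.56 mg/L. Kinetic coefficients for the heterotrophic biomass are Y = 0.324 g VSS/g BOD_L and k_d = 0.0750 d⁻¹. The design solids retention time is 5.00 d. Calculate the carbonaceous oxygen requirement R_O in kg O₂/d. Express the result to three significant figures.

Correct the yield for decay: Y_obs = Y/(1 + k_d θ_c) = 0.324 / (1 + 0.0750 × 5.00) = 0.324 / 1.375 = 0.2356.
ΔS = 179 − 8.56 = 170.4 mg/L, so the substrate removal rate is 4940 × 170.4/1000 = 842.0 kg BOD_L/d.
Net sludge production P_X = 0.2356 × 842.0 = 198.4 kg VSS/d.
R_O = Q·(S₀ − S) − 1.42·P_X = 842.0 − 1.42 × 198.4 = 560.2 kg O₂/d.

R_O ≈ 560 kg O₂/d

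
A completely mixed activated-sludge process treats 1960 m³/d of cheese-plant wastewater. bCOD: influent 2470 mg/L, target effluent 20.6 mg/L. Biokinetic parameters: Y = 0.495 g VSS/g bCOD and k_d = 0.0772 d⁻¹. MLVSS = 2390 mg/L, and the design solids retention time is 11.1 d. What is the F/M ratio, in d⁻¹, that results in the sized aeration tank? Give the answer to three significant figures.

Steady-state biomass mass balance: V·X·(1 + k_d·θ_c) = Y·Q·(S₀ − S)·θ_c, so V = 0.495 × 1960 × (2470 − 20.6) × 11.1 / [2390 × (1 + 0.0772 × 11.1)] = 2.64×10^7 / 4438 = 5944 m³.
Food-to-microorganism ratio F/M = Q S₀ / (V X) = 1960 × 2470 / (5944 × 2390) = 0.3408 d⁻¹.

F/M ≈ 0.341 d⁻¹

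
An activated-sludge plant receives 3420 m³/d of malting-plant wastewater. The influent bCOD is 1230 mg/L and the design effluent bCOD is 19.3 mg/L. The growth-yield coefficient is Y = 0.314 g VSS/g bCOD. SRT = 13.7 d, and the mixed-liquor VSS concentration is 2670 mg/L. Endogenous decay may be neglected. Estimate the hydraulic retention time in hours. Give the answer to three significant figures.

τ ≈ 46.8 h

Biomass mass balance (decay neglected): V·X = Y·Q·(S₀ − S)·θ_c, so V = 0.314 × 3420 × (1230 − 19.3) × 13.7 / 2670 = 6671 m³.
HRT = V/Q = 6671 m³ / 3420 m³·d⁻¹ = 1.951 d × 24 = 46.82 h.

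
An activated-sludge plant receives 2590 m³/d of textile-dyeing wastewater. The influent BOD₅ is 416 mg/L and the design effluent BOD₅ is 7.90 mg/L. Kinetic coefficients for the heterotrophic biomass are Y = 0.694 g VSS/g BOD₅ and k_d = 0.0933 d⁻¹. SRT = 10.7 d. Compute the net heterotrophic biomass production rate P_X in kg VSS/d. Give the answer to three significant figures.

Observed yield with endogenous decay: Y_obs = Y / (1 + k_d·θ_c) = 0.694 / (1 + 0.0933 × 10.7) = 0.694 / 1.998 = 0.3473 g VSS/g BOD₅.
ΔS = 416 − 7.90 = 408.1 mg/L, so the substrate removal rate is 2590 × 408.1/1000 = 1057 kg BOD₅/d.
P_X = Y_obs · Q(S₀ − S) = 0.3473 × 1057 = 367.1 kg VSS/d.

P_X ≈ 367 kg VSS/d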